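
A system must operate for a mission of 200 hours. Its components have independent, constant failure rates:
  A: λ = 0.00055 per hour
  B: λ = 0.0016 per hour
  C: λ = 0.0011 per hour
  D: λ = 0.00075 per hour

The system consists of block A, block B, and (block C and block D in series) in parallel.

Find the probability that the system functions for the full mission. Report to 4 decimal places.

0.9912

R(A) = exp(−0.00055 × 200) = 0.895834
R(B) = exp(−0.0016 × 200) = 0.726149
R(C) = exp(−0.0011 × 200) = 0.802519
R(D) = exp(−0.00075 × 200) = 0.860708
Series (C and D): 0.802519 × 0.860708 = 0.690735
Parallel (A, B, and [0.690735]): 1 − (1 − 0.895834)(1 − 0.726149)(1 − 0.690735) = 0.9912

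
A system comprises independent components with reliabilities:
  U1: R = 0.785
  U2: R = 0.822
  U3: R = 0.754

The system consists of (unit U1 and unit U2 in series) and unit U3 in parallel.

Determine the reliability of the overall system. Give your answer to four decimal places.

Series (U1 and U2): 0.785000 × 0.822000 = 0.645270
Parallel ([0.645270] and U3): 1 − (1 − 0.645270)(1 − 0.754000) = 0.9127

0.9127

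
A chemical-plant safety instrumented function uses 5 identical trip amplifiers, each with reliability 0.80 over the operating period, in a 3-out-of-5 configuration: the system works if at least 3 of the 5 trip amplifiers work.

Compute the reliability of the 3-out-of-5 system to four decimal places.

R = Σ_{i=3}^{5} C(5,i) p^i (1−p)^{5−i} with p = 0.80
C(5,3)·0.80^3·0.20^2 = 0.204800
C(5,4)·0.80^4·0.20^1 = 0.409600
C(5,5)·0.80^5·0.20^0 = 0.327680
Sum = 0.9421

0.9421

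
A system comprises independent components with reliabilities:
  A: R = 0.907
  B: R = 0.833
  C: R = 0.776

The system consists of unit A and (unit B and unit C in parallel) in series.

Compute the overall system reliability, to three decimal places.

Parallel (B and C): 1 − (1 − 0.83300)(1 − 0.77600) = 0.96259
Series (A and [0.96259]): 0.90700 × 0.96259 = 0.873

0.873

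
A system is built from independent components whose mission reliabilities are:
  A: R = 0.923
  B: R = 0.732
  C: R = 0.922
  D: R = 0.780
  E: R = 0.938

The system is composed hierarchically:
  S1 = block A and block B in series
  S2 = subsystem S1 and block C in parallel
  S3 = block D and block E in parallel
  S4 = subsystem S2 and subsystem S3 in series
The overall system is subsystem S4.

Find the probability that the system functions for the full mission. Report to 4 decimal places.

0.9614

Series (A and B): 0.923000 × 0.732000 = 0.675636
Parallel ([0.675636] and C): 1 − (1 − 0.675636)(1 − 0.922000) = 0.974700
Parallel (D and E): 1 − (1 − 0.780000)(1 − 0.938000) = 0.986360
Series ([0.974700] and [0.986360]): 0.974700 × 0.986360 = 0.9614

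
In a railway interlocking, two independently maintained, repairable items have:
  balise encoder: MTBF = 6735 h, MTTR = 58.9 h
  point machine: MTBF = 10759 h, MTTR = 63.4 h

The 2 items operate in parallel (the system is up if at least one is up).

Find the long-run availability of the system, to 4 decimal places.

A(balise encoder) = MTBF/(MTBF+MTTR) = 6735/(6735+58.9) = 0.991330
A(point machine) = MTBF/(MTBF+MTTR) = 10759/(10759+63.4) = 0.994142
Parallel availability: 1 − (1 − 0.991330)(1 − 0.994142) = 0.9999

0.9999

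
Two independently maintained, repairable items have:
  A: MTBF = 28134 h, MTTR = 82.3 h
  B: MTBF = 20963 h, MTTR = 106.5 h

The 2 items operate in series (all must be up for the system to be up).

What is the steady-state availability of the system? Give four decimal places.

0.9920

A(A) = MTBF/(MTBF+MTTR) = 28134/(28134+82.3) = 0.997083
A(B) = MTBF/(MTBF+MTTR) = 20963/(20963+106.5) = 0.994945
Series availability: 0.997083 × 0.994945 = 0.9920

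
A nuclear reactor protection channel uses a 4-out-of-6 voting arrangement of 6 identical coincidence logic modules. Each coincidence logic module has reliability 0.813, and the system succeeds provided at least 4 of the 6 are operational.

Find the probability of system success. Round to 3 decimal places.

0.916

R = Σ_{i=4}^{6} C(6,i) p^i (1−p)^{6−i} with p = 0.813
C(6,4)·0.813^4·0.187^2 = 0.22916
C(6,5)·0.813^5·0.187^1 = 0.39852
C(6,6)·0.813^6·0.187^0 = 0.28876
Sum = 0.916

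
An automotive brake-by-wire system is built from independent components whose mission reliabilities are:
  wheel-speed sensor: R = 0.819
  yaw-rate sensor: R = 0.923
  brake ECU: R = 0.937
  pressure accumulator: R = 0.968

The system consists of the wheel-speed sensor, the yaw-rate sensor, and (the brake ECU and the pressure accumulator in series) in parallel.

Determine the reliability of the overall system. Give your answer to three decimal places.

Series (brake ECU and pressure accumulator): 0.93700 × 0.96800 = 0.90702
Parallel (wheel-speed sensor, yaw-rate sensor, and [0.90702]): 1 − (1 − 0.81900)(1 − 0.92300)(1 − 0.90702) = 0.999

0.999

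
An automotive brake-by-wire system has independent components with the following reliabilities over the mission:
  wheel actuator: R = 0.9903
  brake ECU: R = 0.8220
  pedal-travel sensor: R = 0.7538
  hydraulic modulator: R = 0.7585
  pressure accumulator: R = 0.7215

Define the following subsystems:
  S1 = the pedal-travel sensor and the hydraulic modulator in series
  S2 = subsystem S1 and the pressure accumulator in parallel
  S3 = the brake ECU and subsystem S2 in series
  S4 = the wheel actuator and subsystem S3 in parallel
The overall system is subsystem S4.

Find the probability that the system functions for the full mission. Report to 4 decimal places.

0.9973

Series (pedal-travel sensor and hydraulic modulator): 0.753800 × 0.758500 = 0.571757
Parallel ([0.571757] and pressure accumulator): 1 − (1 − 0.571757)(1 − 0.721500) = 0.880734
Series (brake ECU and [0.880734]): 0.822000 × 0.880734 = 0.723963
Parallel (wheel actuator and [0.723963]): 1 − (1 − 0.990300)(1 − 0.723963) = 0.9973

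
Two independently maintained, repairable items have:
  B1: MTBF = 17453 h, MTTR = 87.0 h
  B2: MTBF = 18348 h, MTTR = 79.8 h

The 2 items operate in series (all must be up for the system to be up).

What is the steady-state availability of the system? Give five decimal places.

0.99073

A(B1) = MTBF/(MTBF+MTTR) = 17453/(17453+87.0) = 0.995040
A(B2) = MTBF/(MTBF+MTTR) = 18348/(18348+79.8) = 0.995670
Series availability: 0.995040 × 0.995670 = 0.99073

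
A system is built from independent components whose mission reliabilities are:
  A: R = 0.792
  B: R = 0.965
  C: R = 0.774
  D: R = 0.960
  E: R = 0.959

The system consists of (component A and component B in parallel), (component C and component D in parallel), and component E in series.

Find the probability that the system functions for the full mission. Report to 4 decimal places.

0.9434

Parallel (A and B): 1 − (1 − 0.792000)(1 − 0.965000) = 0.992720
Parallel (C and D): 1 − (1 − 0.774000)(1 − 0.960000) = 0.990960
Series ([0.992720], [0.990960], and E): 0.992720 × 0.990960 × 0.959000 = 0.9434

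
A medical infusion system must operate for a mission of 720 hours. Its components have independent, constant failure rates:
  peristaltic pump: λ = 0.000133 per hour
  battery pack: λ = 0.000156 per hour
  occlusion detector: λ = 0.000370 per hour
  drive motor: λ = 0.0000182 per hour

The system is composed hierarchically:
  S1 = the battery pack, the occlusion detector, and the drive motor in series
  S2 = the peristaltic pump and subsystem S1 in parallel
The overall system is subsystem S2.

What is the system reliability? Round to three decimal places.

R(peristaltic pump) = exp(−0.000133 × 720) = 0.90868
R(battery pack) = exp(−0.000156 × 720) = 0.89376
R(occlusion detector) = exp(−0.000370 × 720) = 0.76613
R(drive motor) = exp(−0.0000182 × 720) = 0.98698
Series (battery pack, occlusion detector, and drive motor): 0.89376 × 0.76613 × 0.98698 = 0.67582
Parallel (peristaltic pump and [0.67582]): 1 − (1 − 0.90868)(1 − 0.67582) = 0.970

0.970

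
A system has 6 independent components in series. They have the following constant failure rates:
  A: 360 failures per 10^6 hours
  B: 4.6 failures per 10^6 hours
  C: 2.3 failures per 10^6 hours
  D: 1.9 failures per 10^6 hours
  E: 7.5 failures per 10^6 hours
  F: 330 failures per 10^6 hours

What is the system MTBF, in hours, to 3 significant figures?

Series of exponential components: λ_sys = Σ λ_i
λ_sys = 0.00036 + 0.0000046 + 0.0000023 + 0.0000019 + 0.0000075 + 0.00033 = 7.0630e-04 /h
MTBF = 1 / λ_sys = 1420 h

1420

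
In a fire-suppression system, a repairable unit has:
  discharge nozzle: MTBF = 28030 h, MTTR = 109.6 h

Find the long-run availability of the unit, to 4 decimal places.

A(discharge nozzle) = MTBF/(MTBF+MTTR) = 28030/(28030+109.6) = 0.9961

0.9961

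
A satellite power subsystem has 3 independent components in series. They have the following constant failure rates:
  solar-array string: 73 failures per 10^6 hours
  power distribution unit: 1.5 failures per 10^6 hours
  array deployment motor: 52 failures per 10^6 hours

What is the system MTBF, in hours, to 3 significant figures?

Series of exponential components: λ_sys = Σ λ_i
λ_sys = 0.000073 + 0.0000015 + 0.000052 = 1.2650e-04 /h
MTBF = 1 / λ_sys = 7910 h

7910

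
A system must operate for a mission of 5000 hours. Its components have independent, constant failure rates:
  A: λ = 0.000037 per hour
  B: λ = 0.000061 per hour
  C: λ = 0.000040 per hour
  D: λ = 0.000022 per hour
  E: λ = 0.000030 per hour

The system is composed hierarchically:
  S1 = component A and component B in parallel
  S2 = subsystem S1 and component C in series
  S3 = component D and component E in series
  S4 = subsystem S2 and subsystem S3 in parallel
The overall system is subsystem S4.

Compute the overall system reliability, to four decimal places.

0.9502

R(A) = exp(−0.000037 × 5000) = 0.831104
R(B) = exp(−0.000061 × 5000) = 0.737123
R(C) = exp(−0.000040 × 5000) = 0.818731
R(D) = exp(−0.000022 × 5000) = 0.895834
R(E) = exp(−0.000030 × 5000) = 0.860708
Parallel (A and B): 1 − (1 − 0.831104)(1 − 0.737123) = 0.955601
Series ([0.955601] and C): 0.955601 × 0.818731 = 0.782380
Series (D and E): 0.895834 × 0.860708 = 0.771051
Parallel ([0.782380] and [0.771051]): 1 − (1 − 0.782380)(1 − 0.771051) = 0.9502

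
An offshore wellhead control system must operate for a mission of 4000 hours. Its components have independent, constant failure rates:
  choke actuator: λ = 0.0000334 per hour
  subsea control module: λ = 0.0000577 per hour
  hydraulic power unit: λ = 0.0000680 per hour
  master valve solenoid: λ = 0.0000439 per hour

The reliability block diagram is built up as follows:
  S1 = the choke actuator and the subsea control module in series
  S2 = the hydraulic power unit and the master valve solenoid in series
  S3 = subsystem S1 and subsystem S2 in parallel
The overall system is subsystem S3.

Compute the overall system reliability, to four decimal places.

0.8898

R(choke actuator) = exp(−0.0000334 × 4000) = 0.874940
R(subsea control module) = exp(−0.0000577 × 4000) = 0.793898
R(hydraulic power unit) = exp(−0.0000680 × 4000) = 0.761854
R(master valve solenoid) = exp(−0.0000439 × 4000) = 0.838953
Series (choke actuator and subsea control module): 0.874940 × 0.793898 = 0.694613
Series (hydraulic power unit and master valve solenoid): 0.761854 × 0.838953 = 0.639160
Parallel ([0.694613] and [0.639160]): 1 − (1 − 0.694613)(1 − 0.639160) = 0.8898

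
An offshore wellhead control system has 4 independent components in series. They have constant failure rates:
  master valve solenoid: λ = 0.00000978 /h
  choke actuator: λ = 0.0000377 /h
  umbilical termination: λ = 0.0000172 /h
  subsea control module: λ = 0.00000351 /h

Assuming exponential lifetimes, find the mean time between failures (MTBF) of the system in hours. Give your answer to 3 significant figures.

14700

Series of exponential components: λ_sys = Σ λ_i
λ_sys = 0.00000978 + 0.0000377 + 0.0000172 + 0.00000351 = 6.8190e-05 /h
MTBF = 1 / λ_sys = 14700 h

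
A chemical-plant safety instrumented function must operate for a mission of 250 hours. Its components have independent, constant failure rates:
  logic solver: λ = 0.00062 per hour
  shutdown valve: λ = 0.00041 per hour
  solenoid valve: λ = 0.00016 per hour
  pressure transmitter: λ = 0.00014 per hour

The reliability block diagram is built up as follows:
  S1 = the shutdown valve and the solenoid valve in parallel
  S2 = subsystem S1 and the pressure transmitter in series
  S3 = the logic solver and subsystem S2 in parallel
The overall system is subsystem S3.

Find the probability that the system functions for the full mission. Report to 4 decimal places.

R(logic solver) = exp(−0.00062 × 250) = 0.856415
R(shutdown valve) = exp(−0.00041 × 250) = 0.902578
R(solenoid valve) = exp(−0.00016 × 250) = 0.960789
R(pressure transmitter) = exp(−0.00014 × 250) = 0.965605
Parallel (shutdown valve and solenoid valve): 1 − (1 − 0.902578)(1 − 0.960789) = 0.996180
Series ([0.996180] and pressure transmitter): 0.996180 × 0.965605 = 0.961916
Parallel (logic solver and [0.961916]): 1 − (1 − 0.856415)(1 − 0.961916) = 0.9945

0.9945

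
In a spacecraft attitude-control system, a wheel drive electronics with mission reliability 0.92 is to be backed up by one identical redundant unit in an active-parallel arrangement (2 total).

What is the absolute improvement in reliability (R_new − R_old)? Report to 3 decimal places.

R_before = 0.92
R_after = 1 − (1 − 0.92)^2 = 0.994
ΔR = 0.994 − 0.92 = 0.074

0.074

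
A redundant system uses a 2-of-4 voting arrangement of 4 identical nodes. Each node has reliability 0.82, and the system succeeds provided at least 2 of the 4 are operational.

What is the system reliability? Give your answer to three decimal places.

R = Σ_{i=2}^{4} C(4,i) p^i (1−p)^{4−i} with p = 0.82
C(4,2)·0.82^2·0.18^2 = 0.13071
C(4,3)·0.82^3·0.18^1 = 0.39698
C(4,4)·0.82^4·0.18^0 = 0.45212
Sum = 0.980

0.980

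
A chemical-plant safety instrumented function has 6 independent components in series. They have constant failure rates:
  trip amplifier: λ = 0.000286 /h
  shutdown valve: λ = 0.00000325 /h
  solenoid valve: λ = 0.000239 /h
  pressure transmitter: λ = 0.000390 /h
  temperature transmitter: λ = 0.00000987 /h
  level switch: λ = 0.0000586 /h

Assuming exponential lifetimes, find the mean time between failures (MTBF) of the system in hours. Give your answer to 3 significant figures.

Series of exponential components: λ_sys = Σ λ_i
λ_sys = 0.000286 + 0.00000325 + 0.000239 + 0.000390 + 0.00000987 + 0.0000586 = 9.8672e-04 /h
MTBF = 1 / λ_sys = 1010 h

1010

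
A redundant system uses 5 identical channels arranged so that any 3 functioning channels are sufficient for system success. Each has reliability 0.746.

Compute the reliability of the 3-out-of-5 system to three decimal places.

R = Σ_{i=3}^{5} C(5,i) p^i (1−p)^{5−i} with p = 0.746
C(5,3)·0.746^3·0.254^2 = 0.26785
C(5,4)·0.746^4·0.254^1 = 0.39333
C(5,5)·0.746^5·0.254^0 = 0.23104
Sum = 0.892

0.892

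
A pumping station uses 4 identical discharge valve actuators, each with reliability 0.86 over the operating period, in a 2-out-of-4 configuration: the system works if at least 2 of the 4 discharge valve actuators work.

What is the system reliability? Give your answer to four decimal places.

0.9902

R = Σ_{i=2}^{4} C(4,i) p^i (1−p)^{4−i} with p = 0.86
C(4,2)·0.86^2·0.14^2 = 0.086977
C(4,3)·0.86^3·0.14^1 = 0.356191
C(4,4)·0.86^4·0.14^0 = 0.547008
Sum = 0.9902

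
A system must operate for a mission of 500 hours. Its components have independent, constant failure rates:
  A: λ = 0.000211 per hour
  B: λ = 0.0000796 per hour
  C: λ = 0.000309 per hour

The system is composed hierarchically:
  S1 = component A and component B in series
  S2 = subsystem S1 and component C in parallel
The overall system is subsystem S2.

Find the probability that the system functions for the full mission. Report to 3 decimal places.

R(A) = exp(−0.000211 × 500) = 0.89987
R(B) = exp(−0.0000796 × 500) = 0.96098
R(C) = exp(−0.000309 × 500) = 0.85684
Series (A and B): 0.89987 × 0.96098 = 0.86476
Parallel ([0.86476] and C): 1 − (1 − 0.86476)(1 − 0.85684) = 0.981

0.981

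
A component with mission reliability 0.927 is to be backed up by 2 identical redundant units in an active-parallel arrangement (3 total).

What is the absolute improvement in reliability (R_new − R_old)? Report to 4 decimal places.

R_before = 0.927
R_after = 1 − (1 − 0.927)^3 = 0.9996
ΔR = 0.9996 − 0.927 = 0.0726

0.0726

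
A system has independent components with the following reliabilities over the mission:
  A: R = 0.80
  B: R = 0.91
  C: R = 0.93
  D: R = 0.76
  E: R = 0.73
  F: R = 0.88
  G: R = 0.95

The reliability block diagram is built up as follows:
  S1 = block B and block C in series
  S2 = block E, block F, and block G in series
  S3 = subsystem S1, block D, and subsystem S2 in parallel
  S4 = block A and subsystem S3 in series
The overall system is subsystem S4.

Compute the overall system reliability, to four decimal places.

Series (B and C): 0.910000 × 0.930000 = 0.846300
Series (E, F, and G): 0.730000 × 0.880000 × 0.950000 = 0.610280
Parallel ([0.846300], D, and [0.610280]): 1 − (1 − 0.846300)(1 − 0.760000)(1 − 0.610280) = 0.985624
Series (A and [0.985624]): 0.800000 × 0.985624 = 0.7885

0.7885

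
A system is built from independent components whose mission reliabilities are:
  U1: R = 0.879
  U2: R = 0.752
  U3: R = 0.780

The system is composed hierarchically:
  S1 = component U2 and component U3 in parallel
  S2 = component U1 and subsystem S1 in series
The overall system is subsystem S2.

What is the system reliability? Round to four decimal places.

0.8310

Parallel (U2 and U3): 1 − (1 − 0.752000)(1 − 0.780000) = 0.945440
Series (U1 and [0.945440]): 0.879000 × 0.945440 = 0.8310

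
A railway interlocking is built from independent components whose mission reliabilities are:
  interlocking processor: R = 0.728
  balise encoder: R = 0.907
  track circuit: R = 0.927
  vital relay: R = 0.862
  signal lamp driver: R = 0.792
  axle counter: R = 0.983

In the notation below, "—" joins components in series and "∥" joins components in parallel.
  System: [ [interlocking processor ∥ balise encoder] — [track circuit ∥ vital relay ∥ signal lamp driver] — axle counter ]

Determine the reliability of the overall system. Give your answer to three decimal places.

0.956

Parallel (interlocking processor and balise encoder): 1 − (1 − 0.72800)(1 − 0.90700) = 0.97470
Parallel (track circuit, vital relay, and signal lamp driver): 1 − (1 − 0.92700)(1 − 0.86200)(1 − 0.79200) = 0.99790
Series ([0.97470], [0.99790], and axle counter): 0.97470 × 0.99790 × 0.98300 = 0.956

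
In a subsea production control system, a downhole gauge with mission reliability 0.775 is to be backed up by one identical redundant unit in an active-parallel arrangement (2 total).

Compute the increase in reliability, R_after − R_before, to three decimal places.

R_before = 0.775
R_after = 1 − (1 − 0.775)^2 = 0.949
ΔR = 0.949 − 0.775 = 0.174

0.174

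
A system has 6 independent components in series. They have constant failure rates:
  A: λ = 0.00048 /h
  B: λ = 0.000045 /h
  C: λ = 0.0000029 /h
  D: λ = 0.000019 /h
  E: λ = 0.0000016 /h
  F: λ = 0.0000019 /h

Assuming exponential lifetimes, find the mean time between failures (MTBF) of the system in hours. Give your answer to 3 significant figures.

1820

Series of exponential components: λ_sys = Σ λ_i
λ_sys = 0.00048 + 0.000045 + 0.0000029 + 0.000019 + 0.0000016 + 0.0000019 = 5.5040e-04 /h
MTBF = 1 / λ_sys = 1820 h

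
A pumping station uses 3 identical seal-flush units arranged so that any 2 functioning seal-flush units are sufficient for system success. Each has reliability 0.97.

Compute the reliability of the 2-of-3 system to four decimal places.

R = Σ_{i=2}^{3} C(3,i) p^i (1−p)^{3−i} with p = 0.97
C(3,2)·0.97^2·0.03^1 = 0.084681
C(3,3)·0.97^3·0.03^0 = 0.912673
Sum = 0.9974

0.9974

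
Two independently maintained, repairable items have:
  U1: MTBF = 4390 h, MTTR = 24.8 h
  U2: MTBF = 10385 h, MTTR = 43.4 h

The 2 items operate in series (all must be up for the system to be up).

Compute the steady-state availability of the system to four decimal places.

0.9902

A(U1) = MTBF/(MTBF+MTTR) = 4390/(4390+24.8) = 0.994383
A(U2) = MTBF/(MTBF+MTTR) = 10385/(10385+43.4) = 0.995838
Series availability: 0.994383 × 0.995838 = 0.9902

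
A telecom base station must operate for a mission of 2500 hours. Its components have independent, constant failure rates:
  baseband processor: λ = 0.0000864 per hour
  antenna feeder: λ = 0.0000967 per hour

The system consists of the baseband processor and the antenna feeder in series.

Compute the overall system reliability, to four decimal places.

R(baseband processor) = exp(−0.0000864 × 2500) = 0.805735
R(antenna feeder) = exp(−0.0000967 × 2500) = 0.785252
Series (baseband processor and antenna feeder): 0.805735 × 0.785252 = 0.6327

0.6327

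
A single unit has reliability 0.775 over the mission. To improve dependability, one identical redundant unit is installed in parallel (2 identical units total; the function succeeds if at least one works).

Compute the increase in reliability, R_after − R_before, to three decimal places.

R_before = 0.775
R_after = 1 − (1 − 0.775)^2 = 0.949
ΔR = 0.949 − 0.775 = 0.174

0.174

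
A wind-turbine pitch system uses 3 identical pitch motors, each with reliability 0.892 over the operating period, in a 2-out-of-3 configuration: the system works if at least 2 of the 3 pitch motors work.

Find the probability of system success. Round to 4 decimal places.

0.9675

R = Σ_{i=2}^{3} C(3,i) p^i (1−p)^{3−i} with p = 0.892
C(3,2)·0.892^2·0.108^1 = 0.257795
C(3,3)·0.892^3·0.108^0 = 0.709732
Sum = 0.9675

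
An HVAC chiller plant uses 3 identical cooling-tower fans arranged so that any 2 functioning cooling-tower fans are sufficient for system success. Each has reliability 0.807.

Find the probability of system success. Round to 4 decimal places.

R = Σ_{i=2}^{3} C(3,i) p^i (1−p)^{3−i} with p = 0.807
C(3,2)·0.807^2·0.193^1 = 0.377073
C(3,3)·0.807^3·0.193^0 = 0.525558
Sum = 0.9026

0.9026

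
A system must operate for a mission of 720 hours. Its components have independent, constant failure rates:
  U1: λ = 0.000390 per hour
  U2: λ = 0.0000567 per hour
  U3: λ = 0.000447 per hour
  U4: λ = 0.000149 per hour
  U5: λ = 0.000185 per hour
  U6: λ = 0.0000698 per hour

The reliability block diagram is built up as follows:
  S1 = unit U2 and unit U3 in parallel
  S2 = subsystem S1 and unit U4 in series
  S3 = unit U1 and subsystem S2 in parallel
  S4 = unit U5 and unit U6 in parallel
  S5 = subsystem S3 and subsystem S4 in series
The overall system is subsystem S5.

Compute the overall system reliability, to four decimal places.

0.9667

R(U1) = exp(−0.000390 × 720) = 0.755179
R(U2) = exp(−0.0000567 × 720) = 0.959998
R(U3) = exp(−0.000447 × 720) = 0.724814
R(U4) = exp(−0.000149 × 720) = 0.898274
R(U5) = exp(−0.000185 × 720) = 0.875290
R(U6) = exp(−0.0000698 × 720) = 0.950986
Parallel (U2 and U3): 1 − (1 − 0.959998)(1 − 0.724814) = 0.988992
Series ([0.988992] and U4): 0.988992 × 0.898274 = 0.888386
Parallel (U1 and [0.888386]): 1 − (1 − 0.755179)(1 − 0.888386) = 0.972675
Parallel (U5 and U6): 1 − (1 − 0.875290)(1 − 0.950986) = 0.993887
Series ([0.972675] and [0.993887]): 0.972675 × 0.993887 = 0.9667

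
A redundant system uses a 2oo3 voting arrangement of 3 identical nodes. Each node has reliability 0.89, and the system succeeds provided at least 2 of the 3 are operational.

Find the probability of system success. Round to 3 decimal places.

0.966

R = Σ_{i=2}^{3} C(3,i) p^i (1−p)^{3−i} with p = 0.89
C(3,2)·0.89^2·0.11^1 = 0.26139
C(3,3)·0.89^3·0.11^0 = 0.70497
Sum = 0.966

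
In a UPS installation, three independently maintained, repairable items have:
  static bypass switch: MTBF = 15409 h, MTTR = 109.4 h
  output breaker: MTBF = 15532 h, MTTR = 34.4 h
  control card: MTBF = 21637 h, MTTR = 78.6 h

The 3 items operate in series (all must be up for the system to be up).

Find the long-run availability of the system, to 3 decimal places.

A(static bypass switch) = MTBF/(MTBF+MTTR) = 15409/(15409+109.4) = 0.992950
A(output breaker) = MTBF/(MTBF+MTTR) = 15532/(15532+34.4) = 0.997790
A(control card) = MTBF/(MTBF+MTTR) = 21637/(21637+78.6) = 0.996380
Series availability: 0.992950 × 0.997790 × 0.996380 = 0.987

0.987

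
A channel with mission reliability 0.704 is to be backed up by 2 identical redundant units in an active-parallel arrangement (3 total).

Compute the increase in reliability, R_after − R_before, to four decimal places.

R_before = 0.704
R_after = 1 − (1 − 0.704)^3 = 0.9741
ΔR = 0.9741 − 0.704 = 0.2701

0.2701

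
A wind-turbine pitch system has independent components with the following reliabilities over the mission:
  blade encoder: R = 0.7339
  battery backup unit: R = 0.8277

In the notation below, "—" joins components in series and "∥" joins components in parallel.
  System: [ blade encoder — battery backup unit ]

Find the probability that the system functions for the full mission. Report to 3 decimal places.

Series (blade encoder and battery backup unit): 0.73390 × 0.82770 = 0.607

0.607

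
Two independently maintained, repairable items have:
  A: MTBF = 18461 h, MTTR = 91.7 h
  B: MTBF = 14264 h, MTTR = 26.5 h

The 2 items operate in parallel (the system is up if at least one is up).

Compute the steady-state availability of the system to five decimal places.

A(A) = MTBF/(MTBF+MTTR) = 18461/(18461+91.7) = 0.995057
A(B) = MTBF/(MTBF+MTTR) = 14264/(14264+26.5) = 0.998146
Parallel availability: 1 − (1 − 0.995057)(1 − 0.998146) = 0.99999

0.99999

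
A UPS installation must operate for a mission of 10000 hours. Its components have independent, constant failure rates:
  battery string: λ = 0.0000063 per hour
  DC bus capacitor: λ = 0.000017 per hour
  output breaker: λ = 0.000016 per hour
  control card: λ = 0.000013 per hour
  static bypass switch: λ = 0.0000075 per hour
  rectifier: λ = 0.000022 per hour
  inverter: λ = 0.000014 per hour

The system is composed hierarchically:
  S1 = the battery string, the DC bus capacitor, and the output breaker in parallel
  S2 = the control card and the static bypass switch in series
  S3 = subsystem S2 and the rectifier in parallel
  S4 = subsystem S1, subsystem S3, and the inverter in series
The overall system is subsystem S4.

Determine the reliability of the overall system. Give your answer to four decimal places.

0.8364

R(battery string) = exp(−0.0000063 × 10000) = 0.938943
R(DC bus capacitor) = exp(−0.000017 × 10000) = 0.843665
R(output breaker) = exp(−0.000016 × 10000) = 0.852144
R(control card) = exp(−0.000013 × 10000) = 0.878095
R(static bypass switch) = exp(−0.0000075 × 10000) = 0.927743
R(rectifier) = exp(−0.000022 × 10000) = 0.802519
R(inverter) = exp(−0.000014 × 10000) = 0.869358
Parallel (battery string, DC bus capacitor, and output breaker): 1 − (1 − 0.938943)(1 − 0.843665)(1 − 0.852144) = 0.998589
Series (control card and static bypass switch): 0.878095 × 0.927743 = 0.814646
Parallel ([0.814646] and rectifier): 1 − (1 − 0.814646)(1 − 0.802519) = 0.963396
Series ([0.998589], [0.963396], and inverter): 0.998589 × 0.963396 × 0.869358 = 0.8364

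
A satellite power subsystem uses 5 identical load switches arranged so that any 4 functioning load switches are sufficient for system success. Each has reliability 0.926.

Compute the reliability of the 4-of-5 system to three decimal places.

R = Σ_{i=4}^{5} C(5,i) p^i (1−p)^{5−i} with p = 0.926
C(5,4)·0.926^4·0.074^1 = 0.27205
C(5,5)·0.926^5·0.074^0 = 0.68086
Sum = 0.953

0.953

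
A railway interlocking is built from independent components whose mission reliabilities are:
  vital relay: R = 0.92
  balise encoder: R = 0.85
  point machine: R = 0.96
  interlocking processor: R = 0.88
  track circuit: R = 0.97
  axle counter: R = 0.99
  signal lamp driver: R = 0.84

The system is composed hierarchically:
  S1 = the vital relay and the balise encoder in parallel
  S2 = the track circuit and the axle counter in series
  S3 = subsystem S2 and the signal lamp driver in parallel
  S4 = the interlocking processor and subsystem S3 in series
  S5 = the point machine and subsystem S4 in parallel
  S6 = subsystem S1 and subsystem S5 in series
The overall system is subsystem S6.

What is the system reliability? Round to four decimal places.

0.9830

Parallel (vital relay and balise encoder): 1 − (1 − 0.920000)(1 − 0.850000) = 0.988000
Series (track circuit and axle counter): 0.970000 × 0.990000 = 0.960300
Parallel ([0.960300] and signal lamp driver): 1 − (1 − 0.960300)(1 − 0.840000) = 0.993648
Series (interlocking processor and [0.993648]): 0.880000 × 0.993648 = 0.874410
Parallel (point machine and [0.874410]): 1 − (1 − 0.960000)(1 − 0.874410) = 0.994976
Series ([0.988000] and [0.994976]): 0.988000 × 0.994976 = 0.9830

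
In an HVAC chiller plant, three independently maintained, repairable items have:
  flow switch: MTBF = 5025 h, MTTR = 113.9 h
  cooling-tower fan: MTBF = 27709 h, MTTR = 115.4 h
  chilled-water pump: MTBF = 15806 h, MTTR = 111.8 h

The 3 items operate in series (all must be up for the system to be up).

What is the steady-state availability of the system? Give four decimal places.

A(flow switch) = MTBF/(MTBF+MTTR) = 5025/(5025+113.9) = 0.977836
A(cooling-tower fan) = MTBF/(MTBF+MTTR) = 27709/(27709+115.4) = 0.995853
A(chilled-water pump) = MTBF/(MTBF+MTTR) = 15806/(15806+111.8) = 0.992976
Series availability: 0.977836 × 0.995853 × 0.992976 = 0.9669

0.9669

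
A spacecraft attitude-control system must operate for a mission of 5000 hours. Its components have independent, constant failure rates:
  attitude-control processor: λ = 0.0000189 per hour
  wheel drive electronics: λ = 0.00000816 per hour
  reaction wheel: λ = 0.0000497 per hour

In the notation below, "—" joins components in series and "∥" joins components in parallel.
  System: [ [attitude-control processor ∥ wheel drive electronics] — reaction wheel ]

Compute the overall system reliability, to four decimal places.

0.7772

R(attitude-control processor) = exp(−0.0000189 × 5000) = 0.909828
R(wheel drive electronics) = exp(−0.00000816 × 5000) = 0.960021
R(reaction wheel) = exp(−0.0000497 × 5000) = 0.779970
Parallel (attitude-control processor and wheel drive electronics): 1 − (1 − 0.909828)(1 − 0.960021) = 0.996395
Series ([0.996395] and reaction wheel): 0.996395 × 0.779970 = 0.7772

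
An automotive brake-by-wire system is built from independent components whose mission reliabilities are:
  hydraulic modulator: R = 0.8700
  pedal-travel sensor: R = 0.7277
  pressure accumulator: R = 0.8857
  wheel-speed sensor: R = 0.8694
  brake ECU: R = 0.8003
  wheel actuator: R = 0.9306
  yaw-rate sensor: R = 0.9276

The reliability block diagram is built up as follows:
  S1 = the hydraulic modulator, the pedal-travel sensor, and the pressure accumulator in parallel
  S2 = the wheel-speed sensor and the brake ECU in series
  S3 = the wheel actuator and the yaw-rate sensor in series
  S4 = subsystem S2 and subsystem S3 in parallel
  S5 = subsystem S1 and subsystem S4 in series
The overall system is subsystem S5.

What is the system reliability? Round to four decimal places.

0.9545

Parallel (hydraulic modulator, pedal-travel sensor, and pressure accumulator): 1 − (1 − 0.870000)(1 − 0.727700)(1 − 0.885700) = 0.995954
Series (wheel-speed sensor and brake ECU): 0.869400 × 0.800300 = 0.695781
Series (wheel actuator and yaw-rate sensor): 0.930600 × 0.927600 = 0.863225
Parallel ([0.695781] and [0.863225]): 1 − (1 − 0.695781)(1 − 0.863225) = 0.958390
Series ([0.995954] and [0.958390]): 0.995954 × 0.958390 = 0.9545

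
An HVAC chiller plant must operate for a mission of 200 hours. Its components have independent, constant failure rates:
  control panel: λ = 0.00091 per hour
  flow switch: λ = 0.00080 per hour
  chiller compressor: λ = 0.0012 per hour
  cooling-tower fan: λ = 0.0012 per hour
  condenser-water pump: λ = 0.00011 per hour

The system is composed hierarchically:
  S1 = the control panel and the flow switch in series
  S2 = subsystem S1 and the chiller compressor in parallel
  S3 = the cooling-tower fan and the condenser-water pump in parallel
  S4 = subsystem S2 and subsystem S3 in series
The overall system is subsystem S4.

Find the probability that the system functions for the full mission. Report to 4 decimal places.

0.9338

R(control panel) = exp(−0.00091 × 200) = 0.833601
R(flow switch) = exp(−0.00080 × 200) = 0.852144
R(chiller compressor) = exp(−0.0012 × 200) = 0.786628
R(cooling-tower fan) = exp(−0.0012 × 200) = 0.786628
R(condenser-water pump) = exp(−0.00011 × 200) = 0.978240
Series (control panel and flow switch): 0.833601 × 0.852144 = 0.710348
Parallel ([0.710348] and chiller compressor): 1 − (1 − 0.710348)(1 − 0.786628) = 0.938196
Parallel (cooling-tower fan and condenser-water pump): 1 − (1 − 0.786628)(1 − 0.978240) = 0.995357
Series ([0.938196] and [0.995357]): 0.938196 × 0.995357 = 0.9338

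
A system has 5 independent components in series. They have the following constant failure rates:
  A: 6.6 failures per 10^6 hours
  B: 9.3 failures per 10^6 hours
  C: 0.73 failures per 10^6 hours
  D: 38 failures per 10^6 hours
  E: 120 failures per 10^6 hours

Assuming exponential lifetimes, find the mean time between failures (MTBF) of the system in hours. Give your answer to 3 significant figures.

Series of exponential components: λ_sys = Σ λ_i
λ_sys = 0.0000066 + 0.0000093 + 0.00000073 + 0.000038 + 0.00012 = 1.7463e-04 /h
MTBF = 1 / λ_sys = 5730 h

5730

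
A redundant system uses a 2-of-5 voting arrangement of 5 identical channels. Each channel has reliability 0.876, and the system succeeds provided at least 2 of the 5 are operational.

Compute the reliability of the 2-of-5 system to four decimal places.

R = Σ_{i=2}^{5} C(5,i) p^i (1−p)^{5−i} with p = 0.876
C(5,2)·0.876^2·0.124^3 = 0.014631
C(5,3)·0.876^3·0.124^2 = 0.103361
C(5,4)·0.876^4·0.124^1 = 0.365097
C(5,5)·0.876^5·0.124^0 = 0.515847
Sum = 0.9989

0.9989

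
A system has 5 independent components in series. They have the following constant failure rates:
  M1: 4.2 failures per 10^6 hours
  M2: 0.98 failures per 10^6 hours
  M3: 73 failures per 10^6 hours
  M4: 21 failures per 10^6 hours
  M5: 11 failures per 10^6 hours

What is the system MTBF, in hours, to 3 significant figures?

9080

Series of exponential components: λ_sys = Σ λ_i
λ_sys = 0.0000042 + 0.00000098 + 0.000073 + 0.000021 + 0.000011 = 1.1018e-04 /h
MTBF = 1 / λ_sys = 9080 h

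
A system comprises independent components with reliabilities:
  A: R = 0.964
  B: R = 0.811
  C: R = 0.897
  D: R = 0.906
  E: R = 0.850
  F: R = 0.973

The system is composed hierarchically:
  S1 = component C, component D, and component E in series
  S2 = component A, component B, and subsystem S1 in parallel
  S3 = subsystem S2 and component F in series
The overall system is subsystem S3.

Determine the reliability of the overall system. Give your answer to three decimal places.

Series (C, D, and E): 0.89700 × 0.90600 × 0.85000 = 0.69078
Parallel (A, B, and [0.69078]): 1 − (1 − 0.96400)(1 − 0.81100)(1 − 0.69078) = 0.99790
Series ([0.99790] and F): 0.99790 × 0.97300 = 0.971

0.971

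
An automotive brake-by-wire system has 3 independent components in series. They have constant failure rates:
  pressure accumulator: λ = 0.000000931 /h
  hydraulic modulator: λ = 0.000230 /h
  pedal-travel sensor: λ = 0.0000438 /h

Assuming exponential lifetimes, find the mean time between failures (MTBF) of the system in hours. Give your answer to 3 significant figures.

Series of exponential components: λ_sys = Σ λ_i
λ_sys = 0.000000931 + 0.000230 + 0.0000438 = 2.7473e-04 /h
MTBF = 1 / λ_sys = 3640 h

3640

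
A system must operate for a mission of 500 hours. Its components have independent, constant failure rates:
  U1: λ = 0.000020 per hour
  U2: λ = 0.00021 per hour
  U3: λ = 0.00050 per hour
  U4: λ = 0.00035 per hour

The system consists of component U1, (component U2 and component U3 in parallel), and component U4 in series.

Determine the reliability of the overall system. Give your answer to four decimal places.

0.8128

R(U1) = exp(−0.000020 × 500) = 0.990050
R(U2) = exp(−0.00021 × 500) = 0.900325
R(U3) = exp(−0.00050 × 500) = 0.778801
R(U4) = exp(−0.00035 × 500) = 0.839457
Parallel (U2 and U3): 1 − (1 − 0.900325)(1 − 0.778801) = 0.977952
Series (U1, [0.977952], and U4): 0.990050 × 0.977952 × 0.839457 = 0.8128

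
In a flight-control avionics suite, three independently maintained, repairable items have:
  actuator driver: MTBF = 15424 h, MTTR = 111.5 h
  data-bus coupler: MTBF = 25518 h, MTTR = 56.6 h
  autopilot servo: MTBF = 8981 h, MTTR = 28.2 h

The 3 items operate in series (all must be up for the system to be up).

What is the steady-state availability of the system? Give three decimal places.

0.988

A(actuator driver) = MTBF/(MTBF+MTTR) = 15424/(15424+111.5) = 0.992823
A(data-bus coupler) = MTBF/(MTBF+MTTR) = 25518/(25518+56.6) = 0.997787
A(autopilot servo) = MTBF/(MTBF+MTTR) = 8981/(8981+28.2) = 0.996870
Series availability: 0.992823 × 0.997787 × 0.996870 = 0.988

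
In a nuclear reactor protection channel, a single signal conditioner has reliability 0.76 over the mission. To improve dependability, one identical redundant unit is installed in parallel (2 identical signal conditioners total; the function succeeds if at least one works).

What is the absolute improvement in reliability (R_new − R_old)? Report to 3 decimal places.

R_before = 0.76
R_after = 1 − (1 − 0.76)^2 = 0.942
ΔR = 0.942 − 0.76 = 0.182

0.182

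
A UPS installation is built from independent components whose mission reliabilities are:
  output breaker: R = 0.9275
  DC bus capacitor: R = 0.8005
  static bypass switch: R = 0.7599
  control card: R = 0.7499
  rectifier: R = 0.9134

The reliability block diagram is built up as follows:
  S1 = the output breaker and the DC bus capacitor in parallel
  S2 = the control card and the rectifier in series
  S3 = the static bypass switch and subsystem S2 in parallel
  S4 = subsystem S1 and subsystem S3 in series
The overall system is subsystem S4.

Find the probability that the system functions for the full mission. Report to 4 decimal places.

Parallel (output breaker and DC bus capacitor): 1 − (1 − 0.927500)(1 − 0.800500) = 0.985536
Series (control card and rectifier): 0.749900 × 0.913400 = 0.684959
Parallel (static bypass switch and [0.684959]): 1 − (1 − 0.759900)(1 − 0.684959) = 0.924359
Series ([0.985536] and [0.924359]): 0.985536 × 0.924359 = 0.9110

0.9110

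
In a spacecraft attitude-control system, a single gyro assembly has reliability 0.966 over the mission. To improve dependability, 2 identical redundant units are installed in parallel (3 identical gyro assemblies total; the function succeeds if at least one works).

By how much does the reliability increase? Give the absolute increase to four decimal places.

0.0340

R_before = 0.966
R_after = 1 − (1 − 0.966)^3 = 1.0000
ΔR = 1.0000 − 0.966 = 0.0340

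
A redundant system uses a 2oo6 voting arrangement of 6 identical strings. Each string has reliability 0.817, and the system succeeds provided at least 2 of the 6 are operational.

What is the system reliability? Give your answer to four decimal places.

0.9990

R = Σ_{i=2}^{6} C(6,i) p^i (1−p)^{6−i} with p = 0.817
C(6,2)·0.817^2·0.183^4 = 0.011229
C(6,3)·0.817^3·0.183^3 = 0.066842
C(6,4)·0.817^4·0.183^2 = 0.223811
C(6,5)·0.817^5·0.183^1 = 0.399680
C(6,6)·0.817^6·0.183^0 = 0.297394
Sum = 0.9990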